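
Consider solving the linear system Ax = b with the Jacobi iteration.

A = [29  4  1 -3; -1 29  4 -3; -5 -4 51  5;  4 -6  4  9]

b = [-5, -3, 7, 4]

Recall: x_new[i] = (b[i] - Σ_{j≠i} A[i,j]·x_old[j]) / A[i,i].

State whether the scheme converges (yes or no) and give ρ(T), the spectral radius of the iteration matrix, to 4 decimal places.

yes, ρ = 0.2954

Split A = D + L + U, D = diag(29, 29, 51, 9).
Jacobi T = -D⁻¹(L+U): T[2,0] = -(-5)/(51) = +0.0980; T[2,2] = 0.
  T[0,:] = [+0.0000  -0.1379  -0.0345  +0.1034]
  T[1,:] = [+0.0345  +0.0000  -0.1379  +0.1034]
  T[2,:] = [+0.0980  +0.0784  +0.0000  -0.0980]
  T[3,:] = [-0.4444  +0.6667  -0.4444  +0.0000]
eigenvalue magnitudes: 0.2954, 0.1486, 0.1486, 0.0826.
ρ(T) = max|λ| = 0.2954; 0.2954 < 1 ⇒ converges.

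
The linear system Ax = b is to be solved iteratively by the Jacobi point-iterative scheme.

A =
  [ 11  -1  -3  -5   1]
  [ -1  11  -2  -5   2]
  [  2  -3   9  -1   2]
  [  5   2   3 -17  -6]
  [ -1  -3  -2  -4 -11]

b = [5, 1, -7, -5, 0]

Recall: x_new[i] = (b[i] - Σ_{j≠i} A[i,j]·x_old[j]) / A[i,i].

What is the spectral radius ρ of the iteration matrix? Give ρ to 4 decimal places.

0.8315

Split A = D + L + U, D = diag(11, 11, 9, -17, -11).
T_J = -D⁻¹(L+U): T[3,4] = -(-6)/(-17) = -0.3529; T[3,3] = 0.
  T[0,:] = [+0.0000, +0.0909, +0.2727, +0.4545, -0.0909]
  T[1,:] = [+0.0909, +0.0000, +0.1818, +0.4545, -0.1818]
  T[2,:] = [-0.2222, +0.3333, +0.0000, +0.1111, -0.2222]
  T[3,:] = [+0.2941, +0.1176, +0.1765, +0.0000, -0.3529]
  T[4,:] = [-0.0909, -0.2727, -0.1818, -0.3636, +0.0000]
eigenvalue magnitudes: 0.8315, 0.4065, 0.2739, 0.1888, 0.1888.
spectral radius ρ = 0.8315; 0.8315 < 1: convergent.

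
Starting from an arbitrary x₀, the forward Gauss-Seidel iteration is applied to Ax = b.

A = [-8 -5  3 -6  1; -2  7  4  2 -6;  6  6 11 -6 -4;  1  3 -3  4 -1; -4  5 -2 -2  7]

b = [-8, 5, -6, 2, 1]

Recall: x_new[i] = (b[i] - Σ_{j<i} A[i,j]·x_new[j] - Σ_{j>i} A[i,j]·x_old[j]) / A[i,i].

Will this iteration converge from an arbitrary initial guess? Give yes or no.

Split A = D + L + U, D = diag(-8, 7, 11, 4, 7).
GS T = -(D+L)⁻¹U: row 0 first, T[0,1] = -(-5)/(-8) = -0.6250; later rows by forward substitution.
  T[0,:] = [+0.0000, -0.6250, +0.3750, -0.7500, +0.1250]
  T[1,:] = [+0.0000, -0.1786, -0.4643, -0.5000, +0.8929]
  T[2,:] = [+0.0000, +0.4383, +0.0487, +1.2273, -0.1916]
  T[3,:] = [+0.0000, +0.6189, +0.2910, +1.4830, -0.5946]
  T[4,:] = [+0.0000, +0.0725, +0.6430, +0.7029, -0.7909]
|roots of det(T-λI)|: 1.2109, 0.4335, 0.2303, 0.2303, 0.0000.
spectral radius ρ = 1.2109; 1.2109 > 1: divergent.

no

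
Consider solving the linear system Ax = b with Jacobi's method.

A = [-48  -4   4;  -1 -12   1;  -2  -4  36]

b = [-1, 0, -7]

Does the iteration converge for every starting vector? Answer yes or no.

yes

Split A = D + L + U, D = diag(-48, -12, 36).
Jacobi T = -D⁻¹(L+U): T[0,2] = -(4)/(-48) = +0.0833; T[0,0] = 0.
  T[0,:] = [+0.0000  -0.0833  +0.0833]
  T[1,:] = [-0.0833  +0.0000  +0.0833]
  T[2,:] = [+0.0556  +0.1111  +0.0000]
|λ(T)| sorted: 0.1667, 0.0833, 0.0833.
spectral radius ρ = 0.1667; 0.1667 < 1, so it converges for any x₀.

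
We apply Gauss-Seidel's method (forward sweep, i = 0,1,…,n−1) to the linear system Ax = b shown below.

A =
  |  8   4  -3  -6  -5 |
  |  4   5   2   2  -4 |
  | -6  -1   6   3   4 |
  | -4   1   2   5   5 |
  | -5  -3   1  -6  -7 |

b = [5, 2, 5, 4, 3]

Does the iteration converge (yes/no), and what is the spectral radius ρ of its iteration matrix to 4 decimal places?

no, ρ = 1.6805

Diagonal D = diag(8, 5, 6, 5, -7); L, U strict lower/upper.
T_GS = -(D+L)⁻¹U: row 0 first, T[0,4] = -(-5)/(8) = +0.6250; later rows by forward substitution.
  T[0,:] = [+0.0000 -0.5000 +0.3750 +0.7500 +0.6250]
  T[1,:] = [+0.0000 +0.4000 -0.7000 -1.0000 +0.3000]
  T[2,:] = [+0.0000 -0.4333 +0.2583 +0.0833 +0.0083]
  T[3,:] = [+0.0000 -0.3067 +0.3367 +0.7667 -0.5633]
  T[4,:] = [+0.0000 +0.3867 -0.2195 -0.7524 -0.0910]
|roots of det(T-λI)|: 1.6805, 0.3510, 0.3510, 0.3451, 0.0000.
ρ(T) = max|λ| = 1.6805; 1.6805 > 1, so it fails to converge.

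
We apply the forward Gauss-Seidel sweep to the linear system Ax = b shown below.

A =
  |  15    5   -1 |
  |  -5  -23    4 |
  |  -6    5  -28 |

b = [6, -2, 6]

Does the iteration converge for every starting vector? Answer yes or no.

yes

Split A = D + L + U, D = diag(15, -23, -28).
T_GS = -(D+L)⁻¹U: row 0 first, T[0,1] = -(5)/(15) = -0.3333; later rows by forward substitution.
  T[0,:] = [+0.0000  -0.3333  +0.0667]
  T[1,:] = [+0.0000  +0.0725  +0.1594]
  T[2,:] = [+0.0000  +0.0844  +0.0142]
|eigenvalues of T|: 0.1629, 0.0763, 0.0000.
ρ = 0.1629; 0.1629 < 1: convergent.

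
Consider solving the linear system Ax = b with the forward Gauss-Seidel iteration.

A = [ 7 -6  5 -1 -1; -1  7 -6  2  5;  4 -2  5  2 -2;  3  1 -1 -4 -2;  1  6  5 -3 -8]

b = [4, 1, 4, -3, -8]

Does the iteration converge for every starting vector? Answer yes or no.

Write A = D+L+U with D = diag(7, 7, 5, -4, -8).
T_GS = -(D+L)⁻¹U: row 0 first, T[0,4] = -(-1)/(7) = +0.1429; later rows by forward substitution.
  T[0,:] = [+0.0000  +0.8571  -0.7143  +0.1429  +0.1429]
  T[1,:] = [+0.0000  +0.1224  +0.7551  -0.2653  -0.6939]
  T[2,:] = [+0.0000  -0.6367  +0.8735  -0.6204  +0.0082]
  T[3,:] = [+0.0000  +0.8327  -0.5653  +0.1959  -0.5684]
  T[4,:] = [+0.0000  -0.5112  +1.2349  -0.6423  -0.2843]
|eigenvalues of T|: 1.3060, 0.2555, 0.2555, 0.2154, 0.0000.
ρ = 1.3060; 1.3060 > 1 ⇒ diverges.

no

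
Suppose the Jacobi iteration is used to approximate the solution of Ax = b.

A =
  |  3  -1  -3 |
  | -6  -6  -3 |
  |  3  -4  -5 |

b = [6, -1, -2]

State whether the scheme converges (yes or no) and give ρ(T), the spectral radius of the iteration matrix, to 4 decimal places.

Write A = D+L+U with D = diag(3, -6, -5).
T_J = -D⁻¹(L+U): T[0,1] = -(-1)/(3) = +0.3333; T[0,0] = 0.
  T[0,:] = [+0.0000 +0.3333 +1.0000]
  T[1,:] = [-1.0000 +0.0000 -0.5000]
  T[2,:] = [+0.6000 -0.8000 +0.0000]
eigenvalue magnitudes: 1.1333, 0.7859, 0.7859.
ρ(T) = max|λ| = 1.1333; 1.1333 > 1: divergent.

no, ρ = 1.1333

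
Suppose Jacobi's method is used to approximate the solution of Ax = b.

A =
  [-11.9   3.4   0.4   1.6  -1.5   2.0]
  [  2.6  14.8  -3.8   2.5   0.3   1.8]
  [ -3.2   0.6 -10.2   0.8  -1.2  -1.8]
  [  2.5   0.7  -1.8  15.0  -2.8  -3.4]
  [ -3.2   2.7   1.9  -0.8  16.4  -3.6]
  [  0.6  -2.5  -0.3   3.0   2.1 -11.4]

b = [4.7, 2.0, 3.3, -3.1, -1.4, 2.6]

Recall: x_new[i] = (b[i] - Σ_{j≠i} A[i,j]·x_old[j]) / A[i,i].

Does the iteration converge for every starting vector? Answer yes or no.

yes

Write A = D+L+U with D = diag(-11.9, 14.8, -10.2, 15, 16.4, -11.4).
Jacobi T = -D⁻¹(L+U): T[2,3] = -(0.8)/(-10.2) = +0.0784; T[2,2] = 0.
  T[0,:] = [+0.0000, +0.2857, +0.0336, +0.1345, -0.1261, +0.1681]
  T[1,:] = [-0.1757, +0.0000, +0.2568, -0.1689, -0.0203, -0.1216]
  T[2,:] = [-0.3137, +0.0588, +0.0000, +0.0784, -0.1176, -0.1765]
  T[3,:] = [-0.1667, -0.0467, +0.1200, +0.0000, +0.1867, +0.2267]
  T[4,:] = [+0.1951, -0.1646, -0.1159, +0.0488, +0.0000, +0.2195]
  T[5,:] = [+0.0526, -0.2193, -0.0263, +0.2632, +0.1842, +0.0000]
|λ(T)| sorted: 0.5044, 0.3273, 0.3273, 0.2363, 0.2363, 0.2188.
ρ(T) = max|λ| = 0.5044; 0.5044 < 1: convergent.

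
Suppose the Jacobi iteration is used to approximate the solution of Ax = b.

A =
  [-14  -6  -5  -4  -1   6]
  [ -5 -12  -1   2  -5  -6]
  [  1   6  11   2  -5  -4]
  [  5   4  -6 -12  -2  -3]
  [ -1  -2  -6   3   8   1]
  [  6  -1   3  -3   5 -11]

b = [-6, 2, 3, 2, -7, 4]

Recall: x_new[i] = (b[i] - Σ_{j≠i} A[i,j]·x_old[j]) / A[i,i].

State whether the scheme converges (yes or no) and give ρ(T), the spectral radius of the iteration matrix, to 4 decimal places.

no, ρ = 1.2185

A = D + L + U where D = diag(-14, -12, 11, -12, 8, -11).
Jacobi: T = -D⁻¹(L+U), T[2,1] = -(6)/(11) = -0.5455; T[2,2] = 0.
  T[0,:] = [+0.0000, -0.4286, -0.3571, -0.2857, -0.0714, +0.4286]
  T[1,:] = [-0.4167, +0.0000, -0.0833, +0.1667, -0.4167, -0.5000]
  T[2,:] = [-0.0909, -0.5455, +0.0000, -0.1818, +0.4545, +0.3636]
  T[3,:] = [+0.4167, +0.3333, -0.5000, +0.0000, -0.1667, -0.2500]
  T[4,:] = [+0.1250, +0.2500, +0.7500, -0.3750, +0.0000, -0.1250]
  T[5,:] = [+0.5455, -0.0909, +0.2727, -0.2727, +0.4545, +0.0000]
|λ(T)| sorted: 1.2185, 0.6063, 0.6063, 0.3833, 0.3629, 0.2974.
ρ(T) = max|λ| = 1.2185; 1.2185 > 1, so it fails to converge.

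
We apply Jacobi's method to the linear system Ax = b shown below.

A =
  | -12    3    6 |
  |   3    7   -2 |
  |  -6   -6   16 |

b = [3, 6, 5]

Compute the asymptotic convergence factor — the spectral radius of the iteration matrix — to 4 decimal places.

Write A = D+L+U with D = diag(-12, 7, 16).
Jacobi T = -D⁻¹(L+U): T[2,0] = -(-6)/(16) = +0.3750; T[2,2] = 0.
  T[0,:] = [+0.0000  +0.2500  +0.5000]
  T[1,:] = [-0.4286  +0.0000  +0.2857]
  T[2,:] = [+0.3750  +0.3750  +0.0000]
|roots of det(T-λI)|: 0.5361, 0.3161, 0.3161.
spectral radius ρ = 0.5361; 0.5361 < 1, so it converges for any x₀.

0.5361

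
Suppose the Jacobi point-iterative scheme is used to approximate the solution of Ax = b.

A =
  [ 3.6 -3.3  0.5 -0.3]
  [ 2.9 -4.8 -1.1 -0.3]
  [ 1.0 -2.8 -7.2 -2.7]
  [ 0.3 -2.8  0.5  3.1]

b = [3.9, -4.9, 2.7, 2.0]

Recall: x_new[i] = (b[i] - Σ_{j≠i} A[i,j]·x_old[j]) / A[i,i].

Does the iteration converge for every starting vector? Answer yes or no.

Split A = D + L + U, D = diag(3.6, -4.8, -7.2, 3.1).
Jacobi: T = -D⁻¹(L+U), T[1,0] = -(2.9)/(-4.8) = +0.6042; T[1,1] = 0.
  T[0,:] = [+0.0000  +0.9167  -0.1389  +0.0833]
  T[1,:] = [+0.6042  +0.0000  -0.2292  -0.0625]
  T[2,:] = [+0.1389  -0.3889  +0.0000  -0.3750]
  T[3,:] = [-0.0968  +0.9032  -0.1613  +0.0000]
|eigenvalues of T|: 0.8635, 0.6337, 0.2959, 0.0661.
ρ = 0.8635; 0.8635 < 1 ⇒ converges.

yes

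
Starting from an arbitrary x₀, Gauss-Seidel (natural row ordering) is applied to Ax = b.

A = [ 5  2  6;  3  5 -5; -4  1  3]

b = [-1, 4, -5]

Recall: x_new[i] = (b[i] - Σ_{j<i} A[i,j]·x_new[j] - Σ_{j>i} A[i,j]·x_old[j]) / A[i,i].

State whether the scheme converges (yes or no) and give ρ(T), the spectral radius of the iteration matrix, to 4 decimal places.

no, ρ = 1.6000

Split A = D + L + U, D = diag(5, 5, 3).
Gauss-Seidel: T = -(D+L)⁻¹U, row 0 first, T[0,2] = -(6)/(5) = -1.2000; later rows by forward substitution.
  T[0,:] = [+0.0000, -0.4000, -1.2000]
  T[1,:] = [+0.0000, +0.2400, +1.7200]
  T[2,:] = [+0.0000, -0.6133, -2.1733]
|eigenvalues of T|: 1.6000, 0.3333, 0.0000.
spectral radius ρ = 1.6000; 1.6000 > 1: divergent.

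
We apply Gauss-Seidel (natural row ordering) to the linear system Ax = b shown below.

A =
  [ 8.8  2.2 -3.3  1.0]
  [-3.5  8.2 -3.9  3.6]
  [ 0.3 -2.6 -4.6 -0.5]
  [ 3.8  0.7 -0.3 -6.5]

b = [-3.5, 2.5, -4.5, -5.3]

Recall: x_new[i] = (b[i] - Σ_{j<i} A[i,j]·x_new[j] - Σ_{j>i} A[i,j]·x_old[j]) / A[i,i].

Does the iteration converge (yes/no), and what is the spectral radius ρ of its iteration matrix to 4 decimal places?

yes, ρ = 0.6467

Write A = D+L+U with D = diag(8.8, 8.2, -4.6, -6.5).
GS T = -(D+L)⁻¹U: row 0 first, T[0,1] = -(2.2)/(8.8) = -0.2500; later rows by forward substitution.
  T[0,:] = [+0.0000 -0.2500 +0.3750 -0.1136]
  T[1,:] = [+0.0000 -0.1067 +0.6357 -0.4875]
  T[2,:] = [+0.0000 +0.0440 -0.3348 +0.1595]
  T[3,:] = [+0.0000 -0.1597 +0.3031 -0.1263]
|roots of det(T-λI)|: 0.6467, 0.1545, 0.0756, 0.0000.
ρ(T) = max|λ| = 0.6467; 0.6467 < 1, so it converges for any x₀.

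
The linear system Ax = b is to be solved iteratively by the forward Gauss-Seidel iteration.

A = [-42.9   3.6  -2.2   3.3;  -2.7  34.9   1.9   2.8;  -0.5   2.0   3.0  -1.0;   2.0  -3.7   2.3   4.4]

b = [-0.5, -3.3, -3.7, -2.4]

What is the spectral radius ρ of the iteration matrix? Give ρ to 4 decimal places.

Write A = D+L+U with D = diag(-42.9, 34.9, 3, 4.4).
T_GS = -(D+L)⁻¹U: row 0 first, T[0,1] = -(3.6)/(-42.9) = +0.0839; later rows by forward substitution.
  T[0,:] = [+0.0000  +0.0839  -0.0513  +0.0769]
  T[1,:] = [+0.0000  +0.0065  -0.0584  -0.0743]
  T[2,:] = [+0.0000  +0.0097  +0.0304  +0.3957]
  T[3,:] = [+0.0000  -0.0377  -0.0417  -0.3043]
|roots of det(T-λI)|: 0.2422, 0.0675, 0.0423, 0.0000.
ρ = 0.2422; 0.2422 < 1, so it converges for any x₀.

0.2422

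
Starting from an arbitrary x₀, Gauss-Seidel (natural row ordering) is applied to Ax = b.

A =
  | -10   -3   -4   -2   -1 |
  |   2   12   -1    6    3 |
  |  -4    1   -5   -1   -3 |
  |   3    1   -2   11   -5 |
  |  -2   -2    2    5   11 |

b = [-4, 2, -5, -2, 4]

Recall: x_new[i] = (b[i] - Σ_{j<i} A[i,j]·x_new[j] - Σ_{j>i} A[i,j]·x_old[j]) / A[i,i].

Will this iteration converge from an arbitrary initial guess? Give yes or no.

yes

Diagonal D = diag(-10, 12, -5, 11, 11); L, U strict lower/upper.
GS T = -(D+L)⁻¹U: row 0 first, T[0,2] = -(-4)/(-10) = -0.4000; later rows by forward substitution.
  T[0,:] = [+0.0000  -0.3000  -0.4000  -0.2000  -0.1000]
  T[1,:] = [+0.0000  +0.0500  +0.1500  -0.4667  -0.2333]
  T[2,:] = [+0.0000  +0.2500  +0.3500  -0.1333  -0.5667]
  T[3,:] = [+0.0000  +0.1227  +0.1591  +0.0727  +0.4000]
  T[4,:] = [+0.0000  -0.1467  -0.1814  -0.1300  -0.1394]
|roots of det(T-λI)|: 0.5974, 0.3041, 0.3041, 0.0075, 0.0000.
ρ(T) = max|λ| = 0.5974; 0.5974 < 1, so it converges for any x₀.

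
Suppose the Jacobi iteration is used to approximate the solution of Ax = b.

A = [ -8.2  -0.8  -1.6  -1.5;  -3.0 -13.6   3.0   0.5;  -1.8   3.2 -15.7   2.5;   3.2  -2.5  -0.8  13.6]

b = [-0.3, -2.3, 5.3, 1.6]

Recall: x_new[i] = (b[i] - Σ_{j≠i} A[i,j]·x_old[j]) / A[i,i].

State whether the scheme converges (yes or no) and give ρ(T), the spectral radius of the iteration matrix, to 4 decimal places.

yes, ρ = 0.4772

A = D + L + U where D = diag(-8.2, -13.6, -15.7, 13.6).
Jacobi: T = -D⁻¹(L+U), T[2,3] = -(2.5)/(-15.7) = +0.1592; T[2,2] = 0.
  T[0,:] = [+0.0000 -0.0976 -0.1951 -0.1829]
  T[1,:] = [-0.2206 +0.0000 +0.2206 +0.0368]
  T[2,:] = [-0.1146 +0.2038 +0.0000 +0.1592]
  T[3,:] = [-0.2353 +0.1838 +0.0588 +0.0000]
eigenvalue magnitudes: 0.4772, 0.2378, 0.2378, 0.0549.
ρ(T) = max|λ| = 0.4772; 0.4772 < 1, so it converges for any x₀.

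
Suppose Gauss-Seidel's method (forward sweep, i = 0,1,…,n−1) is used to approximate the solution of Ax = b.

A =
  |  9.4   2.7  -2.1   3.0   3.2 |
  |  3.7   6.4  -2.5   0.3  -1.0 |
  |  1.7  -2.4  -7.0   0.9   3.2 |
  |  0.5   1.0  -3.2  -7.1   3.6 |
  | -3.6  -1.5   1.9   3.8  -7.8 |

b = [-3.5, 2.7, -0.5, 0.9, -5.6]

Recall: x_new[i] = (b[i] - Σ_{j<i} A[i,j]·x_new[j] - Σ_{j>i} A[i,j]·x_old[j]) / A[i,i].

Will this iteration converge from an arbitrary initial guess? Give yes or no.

Split A = D + L + U, D = diag(9.4, 6.4, -7, -7.1, -7.8).
GS T = -(D+L)⁻¹U: row 0 first, T[0,4] = -(3.2)/(9.4) = -0.3404; later rows by forward substitution.
  T[0,:] = [+0.0000  -0.2872  +0.2234  -0.3191  -0.3404]
  T[1,:] = [+0.0000  +0.1661  +0.2615  +0.1376  +0.3531]
  T[2,:] = [+0.0000  -0.1267  -0.0354  +0.0039  +0.2534]
  T[3,:] = [+0.0000  +0.0603  +0.0685  -0.0048  +0.4186]
  T[4,:] = [+0.0000  +0.0991  -0.1286  +0.1194  +0.3549]
moduli |λ_i(T)| = 0.5677, 0.2465, 0.2465, 0.0978, 0.0000.
spectral radius ρ = 0.5677; 0.5677 < 1 ⇒ converges.

yes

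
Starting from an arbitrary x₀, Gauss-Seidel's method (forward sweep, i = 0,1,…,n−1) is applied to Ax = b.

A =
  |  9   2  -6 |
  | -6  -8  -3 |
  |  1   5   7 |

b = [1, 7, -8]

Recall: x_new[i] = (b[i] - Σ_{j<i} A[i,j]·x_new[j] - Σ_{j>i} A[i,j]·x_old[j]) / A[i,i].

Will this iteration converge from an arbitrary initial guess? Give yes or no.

yes

A = D + L + U where D = diag(9, -8, 7).
T_GS = -(D+L)⁻¹U: row 0 first, T[0,2] = -(-6)/(9) = +0.6667; later rows by forward substitution.
  T[0,:] = [+0.0000  -0.2222  +0.6667]
  T[1,:] = [+0.0000  +0.1667  -0.8750]
  T[2,:] = [+0.0000  -0.0873  +0.5298]
|roots of det(T-λI)|: 0.6789, 0.0175, 0.0000.
ρ = 0.6789; 0.6789 < 1: convergent.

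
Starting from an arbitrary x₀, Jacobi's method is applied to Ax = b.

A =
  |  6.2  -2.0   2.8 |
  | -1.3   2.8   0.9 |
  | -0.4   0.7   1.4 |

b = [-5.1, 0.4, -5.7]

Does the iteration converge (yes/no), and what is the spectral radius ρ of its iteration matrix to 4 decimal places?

yes, ρ = 0.5616

Let D = diag(6.2, 2.8, 1.4); L, U the strict triangles.
Jacobi T = -D⁻¹(L+U): T[2,0] = -(-0.4)/(1.4) = +0.2857; T[2,2] = 0.
  T[0,:] = [+0.0000 +0.3226 -0.4516]
  T[1,:] = [+0.4643 +0.0000 -0.3214]
  T[2,:] = [+0.2857 -0.5000 +0.0000]
eigenvalue magnitudes: 0.5616, 0.3660, 0.3660.
ρ(T) = max|λ| = 0.5616; 0.5616 < 1 ⇒ converges.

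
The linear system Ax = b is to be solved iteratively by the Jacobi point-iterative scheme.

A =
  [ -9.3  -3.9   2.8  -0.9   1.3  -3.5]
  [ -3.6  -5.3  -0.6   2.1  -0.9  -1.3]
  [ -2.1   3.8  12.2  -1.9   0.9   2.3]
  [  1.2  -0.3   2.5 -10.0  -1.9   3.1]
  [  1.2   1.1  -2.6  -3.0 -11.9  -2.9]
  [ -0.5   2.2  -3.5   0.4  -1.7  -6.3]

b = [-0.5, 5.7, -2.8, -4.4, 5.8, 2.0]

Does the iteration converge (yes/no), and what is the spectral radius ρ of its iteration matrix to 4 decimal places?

yes, ρ = 0.8227

A = D + L + U where D = diag(-9.3, -5.3, 12.2, -10, -11.9, -6.3).
Jacobi T = -D⁻¹(L+U): T[3,4] = -(-1.9)/(-10) = -0.1900; T[3,3] = 0.
  T[0,:] = [+0.0000  -0.4194  +0.3011  -0.0968  +0.1398  -0.3763]
  T[1,:] = [-0.6792  +0.0000  -0.1132  +0.3962  -0.1698  -0.2453]
  T[2,:] = [+0.1721  -0.3115  +0.0000  +0.1557  -0.0738  -0.1885]
  T[3,:] = [+0.1200  -0.0300  +0.2500  +0.0000  -0.1900  +0.3100]
  T[4,:] = [+0.1008  +0.0924  -0.2185  -0.2521  +0.0000  -0.2437]
  T[5,:] = [-0.0794  +0.3492  -0.5556  +0.0635  -0.2698  +0.0000]
moduli |λ_i(T)| = 0.8227, 0.4107, 0.4107, 0.3167, 0.2502, 0.0577.
spectral radius ρ = 0.8227; 0.8227 < 1 ⇒ converges.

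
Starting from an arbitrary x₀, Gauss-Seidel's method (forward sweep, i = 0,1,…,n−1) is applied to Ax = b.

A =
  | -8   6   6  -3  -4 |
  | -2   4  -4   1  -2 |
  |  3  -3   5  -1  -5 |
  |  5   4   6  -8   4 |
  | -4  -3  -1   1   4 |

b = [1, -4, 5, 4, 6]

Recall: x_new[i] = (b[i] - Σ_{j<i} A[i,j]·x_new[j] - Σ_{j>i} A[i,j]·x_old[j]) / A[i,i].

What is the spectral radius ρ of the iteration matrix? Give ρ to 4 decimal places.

A = D + L + U where D = diag(-8, 4, 5, -8, 4).
T_GS = -(D+L)⁻¹U: row 0 first, T[0,1] = -(6)/(-8) = +0.7500; later rows by forward substitution.
  T[0,:] = [+0.0000  +0.7500  +0.7500  -0.3750  -0.5000]
  T[1,:] = [+0.0000  +0.3750  +1.3750  -0.4375  +0.2500]
  T[2,:] = [+0.0000  -0.2250  +0.3750  +0.1625  +1.4500]
  T[3,:] = [+0.0000  +0.4875  +1.4375  -0.3313  +1.4000]
  T[4,:] = [+0.0000  +0.8531  +1.5156  -0.5797  -0.3000]
eigenvalue magnitudes: 1.4916, 0.8489, 0.3590, 0.1650, 0.0000.
spectral radius ρ = 1.4916; 1.4916 > 1 ⇒ diverges.

1.4916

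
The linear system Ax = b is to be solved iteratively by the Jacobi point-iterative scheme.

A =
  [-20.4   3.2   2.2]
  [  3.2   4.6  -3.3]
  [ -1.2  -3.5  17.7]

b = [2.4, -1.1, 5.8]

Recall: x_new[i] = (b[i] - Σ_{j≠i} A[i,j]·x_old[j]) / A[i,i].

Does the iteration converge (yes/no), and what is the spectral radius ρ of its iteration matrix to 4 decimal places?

yes, ρ = 0.2603

Split A = D + L + U, D = diag(-20.4, 4.6, 17.7).
T_J = -D⁻¹(L+U): T[0,2] = -(2.2)/(-20.4) = +0.1078; T[0,0] = 0.
  T[0,:] = [+0.0000, +0.1569, +0.1078]
  T[1,:] = [-0.6957, +0.0000, +0.7174]
  T[2,:] = [+0.0678, +0.1977, +0.0000]
|eigenvalues of T|: 0.2603, 0.1664, 0.1664.
spectral radius ρ = 0.2603; 0.2603 < 1: convergent.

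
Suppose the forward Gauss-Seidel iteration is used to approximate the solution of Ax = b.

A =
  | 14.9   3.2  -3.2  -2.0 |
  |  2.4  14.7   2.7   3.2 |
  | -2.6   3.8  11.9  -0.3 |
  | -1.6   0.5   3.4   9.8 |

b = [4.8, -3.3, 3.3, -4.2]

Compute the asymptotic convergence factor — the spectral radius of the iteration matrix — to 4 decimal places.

Let D = diag(14.9, 14.7, 11.9, 9.8); L, U the strict triangles.
T_GS = -(D+L)⁻¹U: row 0 first, T[0,2] = -(-3.2)/(14.9) = +0.2148; later rows by forward substitution.
  T[0,:] = [+0.0000 -0.2148 +0.2148 +0.1342]
  T[1,:] = [+0.0000 +0.0351 -0.2187 -0.2396]
  T[2,:] = [+0.0000 -0.0581 +0.1168 +0.1310]
  T[3,:] = [+0.0000 -0.0167 +0.0057 -0.0113]
|roots of det(T-λI)|: 0.2144, 0.0616, 0.0123, 0.0000.
spectral radius ρ = 0.2144; 0.2144 < 1 ⇒ converges.

0.2144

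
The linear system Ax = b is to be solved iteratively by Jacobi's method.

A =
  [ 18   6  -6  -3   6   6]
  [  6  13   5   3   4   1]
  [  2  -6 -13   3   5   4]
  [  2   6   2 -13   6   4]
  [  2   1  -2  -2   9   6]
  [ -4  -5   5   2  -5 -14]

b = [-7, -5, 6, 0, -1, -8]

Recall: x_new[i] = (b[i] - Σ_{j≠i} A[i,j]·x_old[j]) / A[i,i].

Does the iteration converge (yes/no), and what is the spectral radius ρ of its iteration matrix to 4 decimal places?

no, ρ = 1.1306

Let D = diag(18, 13, -13, -13, 9, -14); L, U the strict triangles.
T_J = -D⁻¹(L+U): T[2,1] = -(-6)/(-13) = -0.4615; T[2,2] = 0.
  T[0,:] = [+0.0000, -0.3333, +0.3333, +0.1667, -0.3333, -0.3333]
  T[1,:] = [-0.4615, +0.0000, -0.3846, -0.2308, -0.3077, -0.0769]
  T[2,:] = [+0.1538, -0.4615, +0.0000, +0.2308, +0.3846, +0.3077]
  T[3,:] = [+0.1538, +0.4615, +0.1538, +0.0000, +0.4615, +0.3077]
  T[4,:] = [-0.2222, -0.1111, +0.2222, +0.2222, +0.0000, -0.6667]
  T[5,:] = [-0.2857, -0.3571, +0.3571, +0.1429, -0.3571, +0.0000]
eigenvalue magnitudes: 1.1306, 0.6726, 0.6726, 0.4129, 0.2721, 0.0239.
ρ(T) = max|λ| = 1.1306; 1.1306 > 1: divergent.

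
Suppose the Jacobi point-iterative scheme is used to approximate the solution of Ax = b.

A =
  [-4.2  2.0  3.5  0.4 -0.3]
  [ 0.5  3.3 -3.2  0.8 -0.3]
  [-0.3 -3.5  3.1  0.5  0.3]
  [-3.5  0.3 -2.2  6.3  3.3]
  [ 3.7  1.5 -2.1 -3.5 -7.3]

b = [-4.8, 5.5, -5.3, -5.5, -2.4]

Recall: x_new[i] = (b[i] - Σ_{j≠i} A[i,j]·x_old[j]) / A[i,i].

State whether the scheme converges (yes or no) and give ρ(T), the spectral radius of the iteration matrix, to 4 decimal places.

no, ρ = 1.1413

Diagonal D = diag(-4.2, 3.3, 3.1, 6.3, -7.3); L, U strict lower/upper.
T_J = -D⁻¹(L+U): T[2,0] = -(-0.3)/(3.1) = +0.0968; T[2,2] = 0.
  T[0,:] = [+0.0000  +0.4762  +0.8333  +0.0952  -0.0714]
  T[1,:] = [-0.1515  +0.0000  +0.9697  -0.2424  +0.0909]
  T[2,:] = [+0.0968  +1.1290  +0.0000  -0.1613  -0.0968]
  T[3,:] = [+0.5556  -0.0476  +0.3492  +0.0000  -0.5238]
  T[4,:] = [+0.5068  +0.2055  -0.2877  -0.4795  +0.0000]
eigenvalue magnitudes: 1.1413, 0.8044, 0.8044, 0.6038, 0.2206.
ρ = 1.1413; 1.1413 > 1, so it fails to converge.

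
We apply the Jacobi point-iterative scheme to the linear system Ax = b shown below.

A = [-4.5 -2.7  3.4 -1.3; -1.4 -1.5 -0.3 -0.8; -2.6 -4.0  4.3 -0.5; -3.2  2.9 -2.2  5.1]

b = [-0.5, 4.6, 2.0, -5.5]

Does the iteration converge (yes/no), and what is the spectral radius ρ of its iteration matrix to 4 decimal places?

Let D = diag(-4.5, -1.5, 4.3, 5.1); L, U the strict triangles.
T_J = -D⁻¹(L+U): T[3,1] = -(2.9)/(5.1) = -0.5686; T[3,3] = 0.
  T[0,:] = [+0.0000, -0.6000, +0.7556, -0.2889]
  T[1,:] = [-0.9333, +0.0000, -0.2000, -0.5333]
  T[2,:] = [+0.6047, +0.9302, +0.0000, +0.1163]
  T[3,:] = [+0.6275, -0.5686, +0.4314, +0.0000]
|eigenvalues of T|: 1.2182, 0.8895, 0.8895, 0.2162.
ρ(T) = max|λ| = 1.2182; 1.2182 > 1: divergent.

no, ρ = 1.2182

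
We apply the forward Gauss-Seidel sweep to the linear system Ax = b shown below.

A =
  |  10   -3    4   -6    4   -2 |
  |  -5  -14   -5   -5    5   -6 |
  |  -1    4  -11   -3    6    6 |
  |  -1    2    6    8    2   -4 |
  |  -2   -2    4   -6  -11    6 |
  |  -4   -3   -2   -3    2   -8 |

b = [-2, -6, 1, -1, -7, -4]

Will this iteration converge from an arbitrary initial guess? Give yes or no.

Let D = diag(10, -14, -11, 8, -11, -8); L, U the strict triangles.
GS T = -(D+L)⁻¹U: row 0 first, T[0,1] = -(-3)/(10) = +0.3000; later rows by forward substitution.
  T[0,:] = [+0.0000, +0.3000, -0.4000, +0.6000, -0.4000, +0.2000]
  T[1,:] = [+0.0000, -0.1071, -0.2143, -0.5714, +0.5000, -0.5000]
  T[2,:] = [+0.0000, -0.0662, -0.0416, -0.5351, +0.7636, +0.3455]
  T[3,:] = [+0.0000, +0.1140, +0.0347, +0.6192, -0.9977, +0.3909]
  T[4,:] = [+0.0000, -0.1213, +0.0776, -0.5375, +0.8037, +0.5124]
  T[5,:] = [+0.0000, -0.1663, +0.2971, -0.3185, +0.3967, -0.0174]
moduli |λ_i(T)| = 1.5365, 0.2575, 0.2575, 0.1398, 0.1398, 0.0000.
ρ = 1.5365; 1.5365 > 1, so it fails to converge.

no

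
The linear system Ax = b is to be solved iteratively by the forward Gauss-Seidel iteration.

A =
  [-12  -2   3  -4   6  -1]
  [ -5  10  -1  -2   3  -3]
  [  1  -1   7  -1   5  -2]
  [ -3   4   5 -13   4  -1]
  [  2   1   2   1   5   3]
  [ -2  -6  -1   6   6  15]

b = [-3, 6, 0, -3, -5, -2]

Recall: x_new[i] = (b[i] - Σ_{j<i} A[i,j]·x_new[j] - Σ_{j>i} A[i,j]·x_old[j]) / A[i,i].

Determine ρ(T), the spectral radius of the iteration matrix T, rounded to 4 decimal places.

Let D = diag(-12, 10, 7, -13, 5, 15); L, U the strict triangles.
T_GS = -(D+L)⁻¹U: row 0 first, T[0,5] = -(-1)/(-12) = -0.0833; later rows by forward substitution.
  T[0,:] = [+0.0000  -0.1667  +0.2500  -0.3333  +0.5000  -0.0833]
  T[1,:] = [+0.0000  -0.0833  +0.2250  +0.0333  -0.0500  +0.2583]
  T[2,:] = [+0.0000  +0.0119  -0.0036  +0.1952  -0.7929  +0.3345]
  T[3,:] = [+0.0000  +0.0174  +0.0102  +0.1623  -0.1280  +0.1505]
  T[4,:] = [+0.0000  +0.0751  -0.1456  +0.0161  +0.1527  -0.7822]
  T[5,:] = [+0.0000  -0.0918  +0.1773  -0.0895  -0.0161  +0.3672]
|eigenvalues of T|: 0.7136, 0.2694, 0.2694, 0.1816, 0.0062, 0.0000.
ρ(T) = max|λ| = 0.7136; 0.7136 < 1 ⇒ converges.

0.7136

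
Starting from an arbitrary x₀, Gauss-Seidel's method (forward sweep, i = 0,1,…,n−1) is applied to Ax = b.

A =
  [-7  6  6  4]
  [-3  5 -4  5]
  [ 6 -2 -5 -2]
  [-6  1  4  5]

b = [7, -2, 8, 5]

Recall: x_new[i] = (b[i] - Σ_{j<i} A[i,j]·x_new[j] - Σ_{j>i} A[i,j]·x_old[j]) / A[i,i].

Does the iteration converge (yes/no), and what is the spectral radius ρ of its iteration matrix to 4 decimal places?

Diagonal D = diag(-7, 5, -5, 5); L, U strict lower/upper.
GS T = -(D+L)⁻¹U: row 0 first, T[0,3] = -(4)/(-7) = +0.5714; later rows by forward substitution.
  T[0,:] = [+0.0000  +0.8571  +0.8571  +0.5714]
  T[1,:] = [+0.0000  +0.5143  +1.3143  -0.6571]
  T[2,:] = [+0.0000  +0.8229  +0.5029  +0.5486]
  T[3,:] = [+0.0000  +0.2674  +0.3634  +0.3783]
|eigenvalues of T|: 1.5562, 0.5473, 0.3865, 0.0000.
spectral radius ρ = 1.5562; 1.5562 > 1, so it fails to converge.

no, ρ = 1.5562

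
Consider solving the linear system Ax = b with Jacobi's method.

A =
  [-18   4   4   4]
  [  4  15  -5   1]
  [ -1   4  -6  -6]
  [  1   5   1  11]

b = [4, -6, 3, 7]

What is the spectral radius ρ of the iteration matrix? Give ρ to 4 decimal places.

Split A = D + L + U, D = diag(-18, 15, -6, 11).
Jacobi T = -D⁻¹(L+U): T[3,0] = -(1)/(11) = -0.0909; T[3,3] = 0.
  T[0,:] = [+0.0000  +0.2222  +0.2222  +0.2222]
  T[1,:] = [-0.2667  +0.0000  +0.3333  -0.0667]
  T[2,:] = [-0.1667  +0.6667  +0.0000  -1.0000]
  T[3,:] = [-0.0909  -0.4545  -0.0909  +0.0000]
eigenvalue magnitudes: 0.6769, 0.4779, 0.4779, 0.0044.
spectral radius ρ = 0.6769; 0.6769 < 1, so it converges for any x₀.

0.6769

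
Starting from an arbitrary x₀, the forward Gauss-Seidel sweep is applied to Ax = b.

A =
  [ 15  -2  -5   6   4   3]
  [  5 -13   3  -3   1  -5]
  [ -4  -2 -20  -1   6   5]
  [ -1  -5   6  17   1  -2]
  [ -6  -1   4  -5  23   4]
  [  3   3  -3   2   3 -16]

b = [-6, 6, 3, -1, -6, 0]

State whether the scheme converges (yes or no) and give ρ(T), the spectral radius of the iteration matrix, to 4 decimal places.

A = D + L + U where D = diag(15, -13, -20, 17, 23, -16).
Gauss-Seidel: T = -(D+L)⁻¹U, row 0 first, T[0,3] = -(6)/(15) = -0.4000; later rows by forward substitution.
  T[0,:] = [+0.0000  +0.1333  +0.3333  -0.4000  -0.2667  -0.2000]
  T[1,:] = [+0.0000  +0.0513  +0.3590  -0.3846  -0.0256  -0.4615]
  T[2,:] = [+0.0000  -0.0318  -0.1026  +0.0685  +0.3559  +0.3362]
  T[3,:] = [+0.0000  +0.0341  +0.1614  -0.1608  -0.2077  -0.1485]
  T[4,:] = [+0.0000  +0.0500  +0.1555  -0.1679  -0.1777  -0.3369]
  T[5,:] = [+0.0000  +0.0542  +0.1984  -0.2115  -0.1808  -0.2688]
|eigenvalues of T|: 0.7509, 0.1132, 0.1132, 0.0468, 0.0065, 0.0000.
ρ(T) = max|λ| = 0.7509; 0.7509 < 1 ⇒ converges.

yes, ρ = 0.7509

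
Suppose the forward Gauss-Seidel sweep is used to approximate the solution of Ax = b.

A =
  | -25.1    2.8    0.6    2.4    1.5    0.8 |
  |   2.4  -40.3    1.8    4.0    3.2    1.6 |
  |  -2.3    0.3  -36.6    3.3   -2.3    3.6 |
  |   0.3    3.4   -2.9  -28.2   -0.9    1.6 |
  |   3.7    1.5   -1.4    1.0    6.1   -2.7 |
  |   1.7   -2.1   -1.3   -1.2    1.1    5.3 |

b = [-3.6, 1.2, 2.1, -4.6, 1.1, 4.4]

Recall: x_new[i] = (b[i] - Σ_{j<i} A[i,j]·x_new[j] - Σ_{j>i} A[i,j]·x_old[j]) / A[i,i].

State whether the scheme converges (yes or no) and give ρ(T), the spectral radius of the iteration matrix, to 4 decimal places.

Diagonal D = diag(-25.1, -40.3, -36.6, -28.2, 6.1, 5.3); L, U strict lower/upper.
GS T = -(D+L)⁻¹U: row 0 first, T[0,1] = -(2.8)/(-25.1) = +0.1116; later rows by forward substitution.
  T[0,:] = [+0.0000, +0.1116, +0.0239, +0.0956, +0.0598, +0.0319]
  T[1,:] = [+0.0000, +0.0066, +0.0461, +0.1049, +0.0830, +0.0416]
  T[2,:] = [+0.0000, -0.0070, -0.0011, +0.0850, -0.0659, +0.0967]
  T[3,:] = [+0.0000, +0.0027, +0.0059, +0.0049, -0.0145, +0.0521]
  T[4,:] = [+0.0000, -0.0713, -0.0271, -0.0651, -0.0694, +0.4267]
  T[5,:] = [+0.0000, -0.0194, +0.0173, +0.0464, +0.0087, -0.0468]
|eigenvalues of T|: 0.1711, 0.0966, 0.0966, 0.0645, 0.0198, 0.0000.
spectral radius ρ = 0.1711; 0.1711 < 1: convergent.

yes, ρ = 0.1711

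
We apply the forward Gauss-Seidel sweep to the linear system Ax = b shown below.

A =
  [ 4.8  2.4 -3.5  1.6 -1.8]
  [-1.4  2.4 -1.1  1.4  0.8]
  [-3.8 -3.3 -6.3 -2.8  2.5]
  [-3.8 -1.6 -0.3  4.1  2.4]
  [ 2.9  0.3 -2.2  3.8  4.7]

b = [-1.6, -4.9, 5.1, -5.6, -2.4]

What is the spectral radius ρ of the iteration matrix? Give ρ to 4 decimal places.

1.1748

Split A = D + L + U, D = diag(4.8, 2.4, -6.3, 4.1, 4.7).
Gauss-Seidel: T = -(D+L)⁻¹U, row 0 first, T[0,1] = -(2.4)/(4.8) = -0.5000; later rows by forward substitution.
  T[0,:] = [+0.0000, -0.5000, +0.7292, -0.3333, +0.3750]
  T[1,:] = [+0.0000, -0.2917, +0.8837, -0.7778, -0.1146]
  T[2,:] = [+0.0000, +0.4544, -0.9027, +0.1640, +0.2307]
  T[3,:] = [+0.0000, -0.5440, +0.9546, -0.6005, -0.2656]
  T[4,:] = [+0.0000, +0.9796, -1.7007, +0.8176, +0.0987]
moduli |λ_i(T)| = 1.1748, 0.5413, 0.2507, 0.2308, 0.0000.
ρ(T) = max|λ| = 1.1748; 1.1748 > 1: divergent.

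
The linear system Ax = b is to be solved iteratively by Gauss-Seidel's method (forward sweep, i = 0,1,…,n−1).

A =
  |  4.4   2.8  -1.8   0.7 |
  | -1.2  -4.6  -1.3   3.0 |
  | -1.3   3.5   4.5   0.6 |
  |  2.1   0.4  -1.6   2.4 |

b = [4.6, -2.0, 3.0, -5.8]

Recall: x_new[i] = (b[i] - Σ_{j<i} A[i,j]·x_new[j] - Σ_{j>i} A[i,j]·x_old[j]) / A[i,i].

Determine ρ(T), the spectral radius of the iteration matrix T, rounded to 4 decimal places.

0.8275

Diagonal D = diag(4.4, -4.6, 4.5, 2.4); L, U strict lower/upper.
T_GS = -(D+L)⁻¹U: row 0 first, T[0,1] = -(2.8)/(4.4) = -0.6364; later rows by forward substitution.
  T[0,:] = [+0.0000 -0.6364 +0.4091 -0.1591]
  T[1,:] = [+0.0000 +0.1660 -0.3893 +0.6937]
  T[2,:] = [+0.0000 -0.3130 +0.4210 -0.7188]
  T[3,:] = [+0.0000 +0.3205 -0.0124 -0.4556]
|λ(T)| sorted: 0.8275, 0.6575, 0.0386, 0.0000.
ρ = 0.8275; 0.8275 < 1, so it converges for any x₀.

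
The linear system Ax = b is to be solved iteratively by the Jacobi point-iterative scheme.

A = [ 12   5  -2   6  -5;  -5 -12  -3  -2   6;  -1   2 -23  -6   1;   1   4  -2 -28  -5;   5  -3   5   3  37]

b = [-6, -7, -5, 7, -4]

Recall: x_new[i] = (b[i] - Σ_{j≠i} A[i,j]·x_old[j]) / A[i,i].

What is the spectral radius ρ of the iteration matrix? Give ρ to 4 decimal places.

Split A = D + L + U, D = diag(12, -12, -23, -28, 37).
Jacobi: T = -D⁻¹(L+U), T[4,1] = -(-3)/(37) = +0.0811; T[4,4] = 0.
  T[0,:] = [+0.0000 -0.4167 +0.1667 -0.5000 +0.4167]
  T[1,:] = [-0.4167 +0.0000 -0.2500 -0.1667 +0.5000]
  T[2,:] = [-0.0435 +0.0870 +0.0000 -0.2609 +0.0435]
  T[3,:] = [+0.0357 +0.1429 -0.0714 +0.0000 -0.1786]
  T[4,:] = [-0.1351 +0.0811 -0.1351 -0.0811 +0.0000]
|eigenvalues of T|: 0.3825, 0.2743, 0.1701, 0.1701, 0.1181.
spectral radius ρ = 0.3825; 0.3825 < 1 ⇒ converges.

0.3825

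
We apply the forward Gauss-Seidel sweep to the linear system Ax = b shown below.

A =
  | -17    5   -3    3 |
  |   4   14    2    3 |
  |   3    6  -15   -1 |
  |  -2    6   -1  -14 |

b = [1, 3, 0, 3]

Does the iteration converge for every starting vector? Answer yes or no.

yes

Write A = D+L+U with D = diag(-17, 14, -15, -14).
GS T = -(D+L)⁻¹U: row 0 first, T[0,3] = -(3)/(-17) = +0.1765; later rows by forward substitution.
  T[0,:] = [+0.0000  +0.2941  -0.1765  +0.1765]
  T[1,:] = [+0.0000  -0.0840  -0.0924  -0.2647]
  T[2,:] = [+0.0000  +0.0252  -0.0723  -0.1373]
  T[3,:] = [+0.0000  -0.0798  -0.0092  -0.1289]
|eigenvalues of T|: 0.2678, 0.0387, 0.0387, 0.0000.
ρ = 0.2678; 0.2678 < 1: convergent.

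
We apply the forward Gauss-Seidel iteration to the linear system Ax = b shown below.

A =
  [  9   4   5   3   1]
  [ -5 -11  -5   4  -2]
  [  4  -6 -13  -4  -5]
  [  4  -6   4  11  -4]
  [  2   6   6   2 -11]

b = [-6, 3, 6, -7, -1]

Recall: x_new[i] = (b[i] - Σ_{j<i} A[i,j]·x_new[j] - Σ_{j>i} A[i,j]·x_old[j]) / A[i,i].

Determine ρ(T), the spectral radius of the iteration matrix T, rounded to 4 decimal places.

0.9284

Diagonal D = diag(9, -11, -13, 11, -11); L, U strict lower/upper.
T_GS = -(D+L)⁻¹U: row 0 first, T[0,2] = -(5)/(9) = -0.5556; later rows by forward substitution.
  T[0,:] = [+0.0000 -0.4444 -0.5556 -0.3333 -0.1111]
  T[1,:] = [+0.0000 +0.2020 -0.2020 +0.5152 -0.1313]
  T[2,:] = [+0.0000 -0.2300 -0.0777 -0.6480 -0.3582]
  T[3,:] = [+0.0000 +0.3554 +0.1201 +0.6378 +0.4627]
  T[4,:] = [+0.0000 -0.0314 -0.2318 -0.0171 -0.2031]
|λ(T)| sorted: 0.9284, 0.2369, 0.2369, 0.0789, 0.0000.
spectral radius ρ = 0.9284; 0.9284 < 1: convergent.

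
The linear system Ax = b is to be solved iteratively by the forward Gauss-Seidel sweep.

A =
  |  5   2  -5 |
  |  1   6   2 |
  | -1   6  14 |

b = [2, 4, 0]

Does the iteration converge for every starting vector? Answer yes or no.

yes

Let D = diag(5, 6, 14); L, U the strict triangles.
T_GS = -(D+L)⁻¹U: row 0 first, T[0,1] = -(2)/(5) = -0.4000; later rows by forward substitution.
  T[0,:] = [+0.0000, -0.4000, +1.0000]
  T[1,:] = [+0.0000, +0.0667, -0.5000]
  T[2,:] = [+0.0000, -0.0571, +0.2857]
eigenvalue magnitudes: 0.3776, 0.0252, 0.0000.
ρ = 0.3776; 0.3776 < 1 ⇒ converges.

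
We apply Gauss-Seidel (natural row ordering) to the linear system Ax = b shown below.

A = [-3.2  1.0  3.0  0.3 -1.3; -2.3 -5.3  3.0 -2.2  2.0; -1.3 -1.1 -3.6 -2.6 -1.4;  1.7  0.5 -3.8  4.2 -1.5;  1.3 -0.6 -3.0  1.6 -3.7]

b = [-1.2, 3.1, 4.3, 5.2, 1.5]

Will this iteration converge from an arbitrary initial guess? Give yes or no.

no

A = D + L + U where D = diag(-3.2, -5.3, -3.6, 4.2, -3.7).
T_GS = -(D+L)⁻¹U: row 0 first, T[0,2] = -(3)/(-3.2) = +0.9375; later rows by forward substitution.
  T[0,:] = [+0.0000  +0.3125  +0.9375  +0.0938  -0.4062]
  T[1,:] = [+0.0000  -0.1356  +0.1592  -0.4558  +0.5537]
  T[2,:] = [+0.0000  -0.0714  -0.3872  -0.6168  -0.4114]
  T[3,:] = [+0.0000  -0.1750  -0.7487  -0.5418  +0.0835]
  T[4,:] = [+0.0000  +0.1140  +0.2937  +0.3727  +0.1371]
|eigenvalues of T|: 1.1463, 0.2519, 0.2356, 0.2356, 0.0000.
ρ(T) = max|λ| = 1.1463; 1.1463 > 1: divergent.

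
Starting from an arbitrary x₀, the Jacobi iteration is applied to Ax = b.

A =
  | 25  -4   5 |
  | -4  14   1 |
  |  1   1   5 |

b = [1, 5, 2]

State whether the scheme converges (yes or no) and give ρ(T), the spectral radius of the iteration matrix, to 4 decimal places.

yes, ρ = 0.3702

Diagonal D = diag(25, 14, 5); L, U strict lower/upper.
T_J = -D⁻¹(L+U): T[1,2] = -(1)/(14) = -0.0714; T[1,1] = 0.
  T[0,:] = [+0.0000  +0.1600  -0.2000]
  T[1,:] = [+0.2857  +0.0000  -0.0714]
  T[2,:] = [-0.2000  -0.2000  +0.0000]
moduli |λ_i(T)| = 0.3702, 0.1925, 0.1925.
ρ = 0.3702; 0.3702 < 1: convergent.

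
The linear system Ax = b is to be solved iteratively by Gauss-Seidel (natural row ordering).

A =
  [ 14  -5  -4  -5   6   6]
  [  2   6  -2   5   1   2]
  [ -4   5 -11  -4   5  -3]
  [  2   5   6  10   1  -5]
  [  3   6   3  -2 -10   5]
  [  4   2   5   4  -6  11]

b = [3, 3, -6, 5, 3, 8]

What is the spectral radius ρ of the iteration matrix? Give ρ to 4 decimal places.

Let D = diag(14, 6, -11, 10, -10, 11); L, U the strict triangles.
T_GS = -(D+L)⁻¹U: row 0 first, T[0,3] = -(-5)/(14) = +0.3571; later rows by forward substitution.
  T[0,:] = [+0.0000 +0.3571 +0.2857 +0.3571 -0.4286 -0.4286]
  T[1,:] = [+0.0000 -0.1190 +0.2381 -0.9524 -0.0238 -0.1905]
  T[2,:] = [+0.0000 -0.1840 +0.0043 -0.9264 +0.5996 -0.2035]
  T[3,:] = [+0.0000 +0.0985 -0.1788 +0.9606 -0.3621 +0.8030]
  T[4,:] = [+0.0000 -0.0392 +0.2656 -0.9343 +0.1094 +0.0355]
  T[5,:] = [+0.0000 -0.0818 +0.0607 -0.3946 +0.0790 +0.0103]
|λ(T)| sorted: 1.1686, 0.2001, 0.1664, 0.1664, 0.1216, 0.0000.
ρ = 1.1686; 1.1686 > 1 ⇒ diverges.

1.1686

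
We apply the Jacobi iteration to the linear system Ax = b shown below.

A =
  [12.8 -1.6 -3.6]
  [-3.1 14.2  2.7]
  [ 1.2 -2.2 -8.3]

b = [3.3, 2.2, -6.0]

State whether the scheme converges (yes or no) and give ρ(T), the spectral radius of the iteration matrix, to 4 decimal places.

yes, ρ = 0.4082

A = D + L + U where D = diag(12.8, 14.2, -8.3).
Jacobi: T = -D⁻¹(L+U), T[2,0] = -(1.2)/(-8.3) = +0.1446; T[2,2] = 0.
  T[0,:] = [+0.0000, +0.1250, +0.2812]
  T[1,:] = [+0.2183, +0.0000, -0.1901]
  T[2,:] = [+0.1446, -0.2651, +0.0000]
eigenvalue magnitudes: 0.4082, 0.2197, 0.2197.
ρ(T) = max|λ| = 0.4082; 0.4082 < 1 ⇒ converges.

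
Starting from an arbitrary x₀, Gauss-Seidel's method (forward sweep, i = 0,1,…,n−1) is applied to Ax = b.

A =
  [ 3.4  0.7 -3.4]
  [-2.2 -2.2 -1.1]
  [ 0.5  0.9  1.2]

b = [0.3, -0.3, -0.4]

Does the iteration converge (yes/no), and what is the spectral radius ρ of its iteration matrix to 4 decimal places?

Write A = D+L+U with D = diag(3.4, -2.2, 1.2).
Gauss-Seidel: T = -(D+L)⁻¹U, row 0 first, T[0,1] = -(0.7)/(3.4) = -0.2059; later rows by forward substitution.
  T[0,:] = [+0.0000, -0.2059, +1.0000]
  T[1,:] = [+0.0000, +0.2059, -1.5000]
  T[2,:] = [+0.0000, -0.0686, +0.7083]
moduli |λ_i(T)| = 0.8646, 0.0496, 0.0000.
ρ = 0.8646; 0.8646 < 1 ⇒ converges.

yes, ρ = 0.8646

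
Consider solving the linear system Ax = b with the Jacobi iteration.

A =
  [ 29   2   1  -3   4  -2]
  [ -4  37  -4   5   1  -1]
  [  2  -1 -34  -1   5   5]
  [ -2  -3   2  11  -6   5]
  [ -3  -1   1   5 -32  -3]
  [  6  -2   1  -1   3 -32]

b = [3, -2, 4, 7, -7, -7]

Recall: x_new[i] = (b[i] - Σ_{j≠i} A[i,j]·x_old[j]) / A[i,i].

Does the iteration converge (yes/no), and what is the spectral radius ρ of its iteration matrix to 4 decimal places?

Diagonal D = diag(29, 37, -34, 11, -32, -32); L, U strict lower/upper.
Jacobi: T = -D⁻¹(L+U), T[1,0] = -(-4)/(37) = +0.1081; T[1,1] = 0.
  T[0,:] = [+0.0000  -0.0690  -0.0345  +0.1034  -0.1379  +0.0690]
  T[1,:] = [+0.1081  +0.0000  +0.1081  -0.1351  -0.0270  +0.0270]
  T[2,:] = [+0.0588  -0.0294  +0.0000  -0.0294  +0.1471  +0.1471]
  T[3,:] = [+0.1818  +0.2727  -0.1818  +0.0000  +0.5455  -0.4545]
  T[4,:] = [-0.0938  -0.0312  +0.0312  +0.1562  +0.0000  -0.0938]
  T[5,:] = [+0.1875  -0.0625  +0.0312  -0.0312  +0.0938  +0.0000]
moduli |λ_i(T)| = 0.3919, 0.2591, 0.2591, 0.1611, 0.1534, 0.0412.
ρ(T) = max|λ| = 0.3919; 0.3919 < 1 ⇒ converges.

yes, ρ = 0.3919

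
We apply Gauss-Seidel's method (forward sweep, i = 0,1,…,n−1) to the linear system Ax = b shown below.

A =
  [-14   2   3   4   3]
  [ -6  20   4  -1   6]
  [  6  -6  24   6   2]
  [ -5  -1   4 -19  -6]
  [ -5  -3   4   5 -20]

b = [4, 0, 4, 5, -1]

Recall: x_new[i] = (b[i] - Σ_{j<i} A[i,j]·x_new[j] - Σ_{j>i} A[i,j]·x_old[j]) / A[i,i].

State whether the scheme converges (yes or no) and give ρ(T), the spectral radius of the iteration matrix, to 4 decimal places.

yes, ρ = 0.5233

A = D + L + U where D = diag(-14, 20, 24, -19, -20).
GS T = -(D+L)⁻¹U: row 0 first, T[0,4] = -(3)/(-14) = +0.2143; later rows by forward substitution.
  T[0,:] = [+0.0000, +0.1429, +0.2143, +0.2857, +0.2143]
  T[1,:] = [+0.0000, +0.0429, -0.1357, +0.1357, -0.2357]
  T[2,:] = [+0.0000, -0.0250, -0.0875, -0.2875, -0.1958]
  T[3,:] = [+0.0000, -0.0451, -0.0677, -0.1429, -0.4010]
  T[4,:] = [+0.0000, -0.0584, -0.0676, -0.1850, -0.1576]
eigenvalue magnitudes: 0.5233, 0.1712, 0.0793, 0.0793, 0.0000.
ρ = 0.5233; 0.5233 < 1, so it converges for any x₀.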